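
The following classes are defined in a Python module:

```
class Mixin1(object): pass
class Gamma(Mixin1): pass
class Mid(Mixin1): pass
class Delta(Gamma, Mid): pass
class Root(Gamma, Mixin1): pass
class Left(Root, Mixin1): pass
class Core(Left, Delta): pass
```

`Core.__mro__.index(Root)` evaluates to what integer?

L[Core] = Core + merge(L[Left], L[Delta], [Left Delta])
  take Left:  [Left Root Gamma Mixin1 object] + [Delta Gamma Mid Mixin1 object] + [Left Delta]
  take Root:  [Root Gamma Mixin1 object] + [Delta Gamma Mid Mixin1 object] + [Delta]
  take Delta:  [Gamma Mixin1 object] + [Delta Gamma Mid Mixin1 object] + [Delta]
  take Gamma:  [Gamma Mixin1 object] + [Gamma Mid Mixin1 object]
  take Mid:  [Mixin1 object] + [Mid Mixin1 object]
  take Mixin1:  [Mixin1 object] + [Mixin1 object]
  take object:  [object] + [object]
MRO: Core Left Root Delta Gamma Mid Mixin1 object
Root sits at index 2.

2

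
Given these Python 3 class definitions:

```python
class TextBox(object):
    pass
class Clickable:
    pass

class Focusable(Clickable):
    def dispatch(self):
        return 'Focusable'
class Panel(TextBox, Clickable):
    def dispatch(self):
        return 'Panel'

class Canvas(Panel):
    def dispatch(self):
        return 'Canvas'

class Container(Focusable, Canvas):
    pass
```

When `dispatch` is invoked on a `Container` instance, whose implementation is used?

L[Container] = Container + merge(L[Focusable], L[Canvas], [Focusable Canvas])
  take Focusable:  [Focusable Clickable object] + [Canvas Panel TextBox Clickable object] + [Focusable Canvas]
  take Canvas:  [Clickable object] + [Canvas Panel TextBox Clickable object] + [Canvas]
  take Panel:  [Clickable object] + [Panel TextBox Clickable object]
  take TextBox:  [Clickable object] + [TextBox Clickable object]
  take Clickable:  [Clickable object] + [Clickable object]
  take object:  [object] + [object]
MRO: Container Focusable Canvas Panel TextBox Clickable object
dispatch is defined in: Canvas, Focusable, Panel. First along the MRO is Focusable.

Focusable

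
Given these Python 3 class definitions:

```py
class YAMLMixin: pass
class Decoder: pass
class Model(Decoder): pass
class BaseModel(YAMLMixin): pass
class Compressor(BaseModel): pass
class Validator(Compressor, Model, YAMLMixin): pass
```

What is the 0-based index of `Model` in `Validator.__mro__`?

3

L[Validator] = Validator + merge(L[Compressor], L[Model], L[YAMLMixin], [Compressor Model YAMLMixin])
  take Compressor:  [Compressor BaseModel YAMLMixin object] + [Model Decoder object] + [YAMLMixin object] + [Compressor Model YAMLMixin]
  take BaseModel:  [BaseModel YAMLMixin object] + [Model Decoder object] + [YAMLMixin object] + [Model YAMLMixin]
  take Model:  [YAMLMixin object] + [Model Decoder object] + [YAMLMixin object] + [Model YAMLMixin]
  take YAMLMixin:  [YAMLMixin object] + [Decoder object] + [YAMLMixin object] + [YAMLMixin]
  take Decoder:  [object] + [Decoder object] + [object]
  take object:  [object] + [object] + [object]
MRO: Validator Compressor BaseModel Model YAMLMixin Decoder object
Model sits at index 3.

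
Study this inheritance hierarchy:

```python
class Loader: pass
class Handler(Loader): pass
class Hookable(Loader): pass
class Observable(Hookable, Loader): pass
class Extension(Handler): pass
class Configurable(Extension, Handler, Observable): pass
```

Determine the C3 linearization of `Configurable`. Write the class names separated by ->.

L[Configurable] = Configurable + merge(L[Extension], L[Handler], L[Observable], [Extension Handler Observable])
  take Extension:  [Extension Handler Loader object] + [Handler Loader object] + [Observable Hookable Loader object] + [Extension Handler Observable]
  take Handler:  [Handler Loader object] + [Handler Loader object] + [Observable Hookable Loader object] + [Handler Observable]
  take Observable:  [Loader object] + [Loader object] + [Observable Hookable Loader object] + [Observable]
  take Hookable:  [Loader object] + [Loader object] + [Hookable Loader object]
  take Loader:  [Loader object] + [Loader object] + [Loader object]
  take object:  [object] + [object] + [object]

Configurable -> Extension -> Handler -> Observable -> Hookable -> Loader -> object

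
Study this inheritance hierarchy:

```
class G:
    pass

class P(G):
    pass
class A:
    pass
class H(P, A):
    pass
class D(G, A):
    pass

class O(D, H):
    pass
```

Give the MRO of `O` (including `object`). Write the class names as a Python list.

[O, D, H, P, G, A, object]

L[O] = O + merge(L[D], L[H], [D H])
  take D:  [D G A object] + [H P G A object] + [D H]
  take H:  [G A object] + [H P G A object] + [H]
  take P:  [G A object] + [P G A object]
  take G:  [G A object] + [G A object]
  take A:  [A object] + [A object]
  take object:  [object] + [object]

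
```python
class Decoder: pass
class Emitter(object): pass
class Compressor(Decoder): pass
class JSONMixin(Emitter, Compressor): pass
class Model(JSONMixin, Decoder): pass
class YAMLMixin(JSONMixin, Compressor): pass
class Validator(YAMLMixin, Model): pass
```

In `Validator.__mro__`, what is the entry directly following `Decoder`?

L[Validator] = Validator + merge(L[YAMLMixin], L[Model], [YAMLMixin Model])
  take YAMLMixin:  [YAMLMixin JSONMixin Emitter Compressor Decoder object] + [Model JSONMixin Emitter Compressor Decoder object] + [YAMLMixin Model]
  take Model:  [JSONMixin Emitter Compressor Decoder object] + [Model JSONMixin Emitter Compressor Decoder object] + [Model]
  take JSONMixin:  [JSONMixin Emitter Compressor Decoder object] + [JSONMixin Emitter Compressor Decoder object]
  take Emitter:  [Emitter Compressor Decoder object] + [Emitter Compressor Decoder object]
  take Compressor:  [Compressor Decoder object] + [Compressor Decoder object]
  take Decoder:  [Decoder object] + [Decoder object]
  take object:  [object] + [object]
MRO: Validator YAMLMixin Model JSONMixin Emitter Compressor Decoder object
Decoder is at position 6; next is object.

object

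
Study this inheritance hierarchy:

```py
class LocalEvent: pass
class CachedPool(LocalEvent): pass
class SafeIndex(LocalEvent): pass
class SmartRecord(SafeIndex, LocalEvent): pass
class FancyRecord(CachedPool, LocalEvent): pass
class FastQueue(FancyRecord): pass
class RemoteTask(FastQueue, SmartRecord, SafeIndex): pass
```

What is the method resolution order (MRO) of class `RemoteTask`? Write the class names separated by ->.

L[RemoteTask] = RemoteTask + merge(L[FastQueue], L[SmartRecord], L[SafeIndex], [FastQueue SmartRecord SafeIndex])
  take FastQueue:  [FastQueue FancyRecord CachedPool LocalEvent object] + [SmartRecord SafeIndex LocalEvent object] + [SafeIndex LocalEvent object] + [FastQueue SmartRecord SafeIndex]
  take FancyRecord:  [FancyRecord CachedPool LocalEvent object] + [SmartRecord SafeIndex LocalEvent object] + [SafeIndex LocalEvent object] + [SmartRecord SafeIndex]
  take CachedPool:  [CachedPool LocalEvent object] + [SmartRecord SafeIndex LocalEvent object] + [SafeIndex LocalEvent object] + [SmartRecord SafeIndex]
  take SmartRecord:  [LocalEvent object] + [SmartRecord SafeIndex LocalEvent object] + [SafeIndex LocalEvent object] + [SmartRecord SafeIndex]
  take SafeIndex:  [LocalEvent object] + [SafeIndex LocalEvent object] + [SafeIndex LocalEvent object] + [SafeIndex]
  take LocalEvent:  [LocalEvent object] + [LocalEvent object] + [LocalEvent object]
  take object:  [object] + [object] + [object]

RemoteTask -> FastQueue -> FancyRecord -> CachedPool -> SmartRecord -> SafeIndex -> LocalEvent -> object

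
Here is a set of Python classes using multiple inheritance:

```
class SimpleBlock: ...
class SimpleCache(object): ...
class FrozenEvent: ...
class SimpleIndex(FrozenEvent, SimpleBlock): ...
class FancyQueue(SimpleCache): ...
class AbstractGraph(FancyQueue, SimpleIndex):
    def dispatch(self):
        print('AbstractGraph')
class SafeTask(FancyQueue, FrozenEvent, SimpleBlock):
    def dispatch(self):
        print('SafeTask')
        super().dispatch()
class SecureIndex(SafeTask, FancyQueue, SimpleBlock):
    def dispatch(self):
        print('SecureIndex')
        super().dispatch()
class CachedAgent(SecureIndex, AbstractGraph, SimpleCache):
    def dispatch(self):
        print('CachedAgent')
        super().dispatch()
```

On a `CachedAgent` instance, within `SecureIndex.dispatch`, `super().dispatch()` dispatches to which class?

SafeTask

L[CachedAgent] = CachedAgent + merge(L[SecureIndex], L[AbstractGraph], L[SimpleCache], [SecureIndex AbstractGraph SimpleCache])
  take SecureIndex:  [SecureIndex SafeTask FancyQueue SimpleCache FrozenEvent SimpleBlock object] + [AbstractGraph FancyQueue SimpleCache SimpleIndex FrozenEvent SimpleBlock object] + [SimpleCache object] + [SecureIndex AbstractGraph SimpleCache]
  take SafeTask:  [SafeTask FancyQueue SimpleCache FrozenEvent SimpleBlock object] + [AbstractGraph FancyQueue SimpleCache SimpleIndex FrozenEvent SimpleBlock object] + [SimpleCache object] + [AbstractGraph SimpleCache]
  take AbstractGraph:  [FancyQueue SimpleCache FrozenEvent SimpleBlock object] + [AbstractGraph FancyQueue SimpleCache SimpleIndex FrozenEvent SimpleBlock object] + [SimpleCache object] + [AbstractGraph SimpleCache]
  take FancyQueue:  [FancyQueue SimpleCache FrozenEvent SimpleBlock object] + [FancyQueue SimpleCache SimpleIndex FrozenEvent SimpleBlock object] + [SimpleCache object] + [SimpleCache]
  take SimpleCache:  [SimpleCache FrozenEvent SimpleBlock object] + [SimpleCache SimpleIndex FrozenEvent SimpleBlock object] + [SimpleCache object] + [SimpleCache]
  take SimpleIndex:  [FrozenEvent SimpleBlock object] + [SimpleIndex FrozenEvent SimpleBlock object] + [object]
  take FrozenEvent:  [FrozenEvent SimpleBlock object] + [FrozenEvent SimpleBlock object] + [object]
  take SimpleBlock:  [SimpleBlock object] + [SimpleBlock object] + [object]
  take object:  [object] + [object] + [object]
MRO: CachedAgent SecureIndex SafeTask AbstractGraph FancyQueue SimpleCache SimpleIndex FrozenEvent SimpleBlock object
super() in SecureIndex.dispatch on a CachedAgent instance goes to the class after SecureIndex in CachedAgent's MRO: SafeTask.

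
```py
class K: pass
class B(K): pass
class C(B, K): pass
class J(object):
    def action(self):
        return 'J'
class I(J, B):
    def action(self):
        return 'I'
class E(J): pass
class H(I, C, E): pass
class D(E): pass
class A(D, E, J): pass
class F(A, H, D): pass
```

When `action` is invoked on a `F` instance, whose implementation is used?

L[F] = F + merge(L[A], L[H], L[D], [A H D])
  take A:  [A D E J object] + [H I C E J B K object] + [D E J object] + [A H D]
  take H:  [D E J object] + [H I C E J B K object] + [D E J object] + [H D]
  take D:  [D E J object] + [I C E J B K object] + [D E J object] + [D]
  take I:  [E J object] + [I C E J B K object] + [E J object]
  take C:  [E J object] + [C E J B K object] + [E J object]
  take E:  [E J object] + [E J B K object] + [E J object]
  take J:  [J object] + [J B K object] + [J object]
  take B:  [object] + [B K object] + [object]
  take K:  [object] + [K object] + [object]
  take object:  [object] + [object] + [object]
MRO: F A H D I C E J B K object
action is defined in: I, J. First along the MRO is I.

I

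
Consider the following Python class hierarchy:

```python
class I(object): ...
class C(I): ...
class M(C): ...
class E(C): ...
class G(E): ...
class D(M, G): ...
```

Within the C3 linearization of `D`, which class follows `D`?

M

L[D] = D + merge(L[M], L[G], [M G])
  take M:  [M C I object] + [G E C I object] + [M G]
  take G:  [C I object] + [G E C I object] + [G]
  take E:  [C I object] + [E C I object]
  take C:  [C I object] + [C I object]
  take I:  [I object] + [I object]
  take object:  [object] + [object]
MRO: D M G E C I object
D is at position 0; next is M.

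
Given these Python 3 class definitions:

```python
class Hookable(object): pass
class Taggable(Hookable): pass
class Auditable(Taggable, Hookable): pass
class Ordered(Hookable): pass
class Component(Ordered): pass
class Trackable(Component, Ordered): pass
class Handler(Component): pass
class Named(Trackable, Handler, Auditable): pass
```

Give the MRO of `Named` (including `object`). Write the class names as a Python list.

[Named, Trackable, Handler, Component, Ordered, Auditable, Taggable, Hookable, object]

L[Named] = Named + merge(L[Trackable], L[Handler], L[Auditable], [Trackable Handler Auditable])
  take Trackable:  [Trackable Component Ordered Hookable object] + [Handler Component Ordered Hookable object] + [Auditable Taggable Hookable object] + [Trackable Handler Auditable]
  take Handler:  [Component Ordered Hookable object] + [Handler Component Ordered Hookable object] + [Auditable Taggable Hookable object] + [Handler Auditable]
  take Component:  [Component Ordered Hookable object] + [Component Ordered Hookable object] + [Auditable Taggable Hookable object] + [Auditable]
  take Ordered:  [Ordered Hookable object] + [Ordered Hookable object] + [Auditable Taggable Hookable object] + [Auditable]
  take Auditable:  [Hookable object] + [Hookable object] + [Auditable Taggable Hookable object] + [Auditable]
  take Taggable:  [Hookable object] + [Hookable object] + [Taggable Hookable object]
  take Hookable:  [Hookable object] + [Hookable object] + [Hookable object]
  take object:  [object] + [object] + [object]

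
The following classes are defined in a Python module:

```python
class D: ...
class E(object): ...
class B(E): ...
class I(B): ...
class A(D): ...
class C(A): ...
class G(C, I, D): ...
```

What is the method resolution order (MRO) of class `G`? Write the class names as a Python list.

L[G] = G + merge(L[C], L[I], L[D], [C I D])
  take C:  [C A D object] + [I B E object] + [D object] + [C I D]
  take A:  [A D object] + [I B E object] + [D object] + [I D]
  take I:  [D object] + [I B E object] + [D object] + [I D]
  take D:  [D object] + [B E object] + [D object] + [D]
  take B:  [object] + [B E object] + [object]
  take E:  [object] + [E object] + [object]
  take object:  [object] + [object] + [object]

[G, C, A, I, D, B, E, object]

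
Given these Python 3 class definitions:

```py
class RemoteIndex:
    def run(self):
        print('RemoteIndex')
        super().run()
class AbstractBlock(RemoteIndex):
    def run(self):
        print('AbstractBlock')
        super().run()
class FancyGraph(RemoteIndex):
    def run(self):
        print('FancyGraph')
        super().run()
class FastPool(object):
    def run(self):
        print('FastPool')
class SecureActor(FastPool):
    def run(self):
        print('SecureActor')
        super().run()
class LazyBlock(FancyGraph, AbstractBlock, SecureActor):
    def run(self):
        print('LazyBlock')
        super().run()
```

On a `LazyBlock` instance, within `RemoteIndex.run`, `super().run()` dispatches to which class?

SecureActor

L[LazyBlock] = LazyBlock + merge(L[FancyGraph], L[AbstractBlock], L[SecureActor], [FancyGraph AbstractBlock SecureActor])
  take FancyGraph:  [FancyGraph RemoteIndex object] + [AbstractBlock RemoteIndex object] + [SecureActor FastPool object] + [FancyGraph AbstractBlock SecureActor]
  take AbstractBlock:  [RemoteIndex object] + [AbstractBlock RemoteIndex object] + [SecureActor FastPool object] + [AbstractBlock SecureActor]
  take RemoteIndex:  [RemoteIndex object] + [RemoteIndex object] + [SecureActor FastPool object] + [SecureActor]
  take SecureActor:  [object] + [object] + [SecureActor FastPool object] + [SecureActor]
  take FastPool:  [object] + [object] + [FastPool object]
  take object:  [object] + [object] + [object]
MRO: LazyBlock FancyGraph AbstractBlock RemoteIndex SecureActor FastPool object
super() in RemoteIndex.run on a LazyBlock instance goes to the class after RemoteIndex in LazyBlock's MRO: SecureActor.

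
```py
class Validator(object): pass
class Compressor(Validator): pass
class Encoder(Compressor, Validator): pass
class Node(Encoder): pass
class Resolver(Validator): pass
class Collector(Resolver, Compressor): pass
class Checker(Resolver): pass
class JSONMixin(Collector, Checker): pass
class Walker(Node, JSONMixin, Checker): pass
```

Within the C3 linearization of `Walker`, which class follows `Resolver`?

Compressor

L[Walker] = Walker + merge(L[Node], L[JSONMixin], L[Checker], [Node JSONMixin Checker])
  take Node:  [Node Encoder Compressor Validator object] + [JSONMixin Collector Checker Resolver Compressor Validator object] + [Checker Resolver Validator object] + [Node JSONMixin Checker]
  take Encoder:  [Encoder Compressor Validator object] + [JSONMixin Collector Checker Resolver Compressor Validator object] + [Checker Resolver Validator object] + [JSONMixin Checker]
  take JSONMixin:  [Compressor Validator object] + [JSONMixin Collector Checker Resolver Compressor Validator object] + [Checker Resolver Validator object] + [JSONMixin Checker]
  take Collector:  [Compressor Validator object] + [Collector Checker Resolver Compressor Validator object] + [Checker Resolver Validator object] + [Checker]
  take Checker:  [Compressor Validator object] + [Checker Resolver Compressor Validator object] + [Checker Resolver Validator object] + [Checker]
  take Resolver:  [Compressor Validator object] + [Resolver Compressor Validator object] + [Resolver Validator object]
  take Compressor:  [Compressor Validator object] + [Compressor Validator object] + [Validator object]
  take Validator:  [Validator object] + [Validator object] + [Validator object]
  take object:  [object] + [object] + [object]
MRO: Walker Node Encoder JSONMixin Collector Checker Resolver Compressor Validator object
Resolver is at position 6; next is Compressor.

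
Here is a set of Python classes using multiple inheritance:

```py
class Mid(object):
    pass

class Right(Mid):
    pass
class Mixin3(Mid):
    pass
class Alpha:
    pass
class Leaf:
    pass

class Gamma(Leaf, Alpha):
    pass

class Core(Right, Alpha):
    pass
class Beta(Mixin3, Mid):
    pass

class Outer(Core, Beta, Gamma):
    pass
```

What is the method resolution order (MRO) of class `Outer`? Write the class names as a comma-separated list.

Outer, Core, Right, Beta, Mixin3, Mid, Gamma, Leaf, Alpha, object

L[Outer] = Outer + merge(L[Core], L[Beta], L[Gamma], [Core Beta Gamma])
  take Core:  [Core Right Mid Alpha object] + [Beta Mixin3 Mid object] + [Gamma Leaf Alpha object] + [Core Beta Gamma]
  take Right:  [Right Mid Alpha object] + [Beta Mixin3 Mid object] + [Gamma Leaf Alpha object] + [Beta Gamma]
  take Beta:  [Mid Alpha object] + [Beta Mixin3 Mid object] + [Gamma Leaf Alpha object] + [Beta Gamma]
  take Mixin3:  [Mid Alpha object] + [Mixin3 Mid object] + [Gamma Leaf Alpha object] + [Gamma]
  take Mid:  [Mid Alpha object] + [Mid object] + [Gamma Leaf Alpha object] + [Gamma]
  take Gamma:  [Alpha object] + [object] + [Gamma Leaf Alpha object] + [Gamma]
  take Leaf:  [Alpha object] + [object] + [Leaf Alpha object]
  take Alpha:  [Alpha object] + [object] + [Alpha object]
  take object:  [object] + [object] + [object]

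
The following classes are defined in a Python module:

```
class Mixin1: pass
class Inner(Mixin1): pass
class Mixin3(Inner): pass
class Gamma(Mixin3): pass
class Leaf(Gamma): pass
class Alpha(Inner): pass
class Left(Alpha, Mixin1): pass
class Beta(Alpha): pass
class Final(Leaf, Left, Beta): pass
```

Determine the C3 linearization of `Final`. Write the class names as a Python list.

[Final, Leaf, Gamma, Mixin3, Left, Beta, Alpha, Inner, Mixin1, object]

L[Final] = Final + merge(L[Leaf], L[Left], L[Beta], [Leaf Left Beta])
  take Leaf:  [Leaf Gamma Mixin3 Inner Mixin1 object] + [Left Alpha Inner Mixin1 object] + [Beta Alpha Inner Mixin1 object] + [Leaf Left Beta]
  take Gamma:  [Gamma Mixin3 Inner Mixin1 object] + [Left Alpha Inner Mixin1 object] + [Beta Alpha Inner Mixin1 object] + [Left Beta]
  take Mixin3:  [Mixin3 Inner Mixin1 object] + [Left Alpha Inner Mixin1 object] + [Beta Alpha Inner Mixin1 object] + [Left Beta]
  take Left:  [Inner Mixin1 object] + [Left Alpha Inner Mixin1 object] + [Beta Alpha Inner Mixin1 object] + [Left Beta]
  take Beta:  [Inner Mixin1 object] + [Alpha Inner Mixin1 object] + [Beta Alpha Inner Mixin1 object] + [Beta]
  take Alpha:  [Inner Mixin1 object] + [Alpha Inner Mixin1 object] + [Alpha Inner Mixin1 object]
  take Inner:  [Inner Mixin1 object] + [Inner Mixin1 object] + [Inner Mixin1 object]
  take Mixin1:  [Mixin1 object] + [Mixin1 object] + [Mixin1 object]
  take object:  [object] + [object] + [object]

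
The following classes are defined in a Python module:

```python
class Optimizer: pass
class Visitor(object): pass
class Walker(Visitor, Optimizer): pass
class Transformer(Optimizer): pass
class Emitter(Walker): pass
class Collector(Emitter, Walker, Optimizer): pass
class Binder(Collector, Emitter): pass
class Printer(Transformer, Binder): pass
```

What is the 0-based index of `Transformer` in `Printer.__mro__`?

L[Printer] = Printer + merge(L[Transformer], L[Binder], [Transformer Binder])
  take Transformer:  [Transformer Optimizer object] + [Binder Collector Emitter Walker Visitor Optimizer object] + [Transformer Binder]
  take Binder:  [Optimizer object] + [Binder Collector Emitter Walker Visitor Optimizer object] + [Binder]
  take Collector:  [Optimizer object] + [Collector Emitter Walker Visitor Optimizer object]
  take Emitter:  [Optimizer object] + [Emitter Walker Visitor Optimizer object]
  take Walker:  [Optimizer object] + [Walker Visitor Optimizer object]
  take Visitor:  [Optimizer object] + [Visitor Optimizer object]
  take Optimizer:  [Optimizer object] + [Optimizer object]
  take object:  [object] + [object]
MRO: Printer Transformer Binder Collector Emitter Walker Visitor Optimizer object
Transformer sits at index 1.

1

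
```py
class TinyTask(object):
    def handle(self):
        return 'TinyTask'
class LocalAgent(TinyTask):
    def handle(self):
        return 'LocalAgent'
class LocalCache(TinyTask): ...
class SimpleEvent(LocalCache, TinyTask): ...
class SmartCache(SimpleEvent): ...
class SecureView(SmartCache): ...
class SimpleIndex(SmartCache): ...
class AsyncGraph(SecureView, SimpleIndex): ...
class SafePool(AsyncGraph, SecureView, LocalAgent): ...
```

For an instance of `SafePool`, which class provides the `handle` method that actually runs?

L[SafePool] = SafePool + merge(L[AsyncGraph], L[SecureView], L[LocalAgent], [AsyncGraph SecureView LocalAgent])
  take AsyncGraph:  [AsyncGraph SecureView SimpleIndex SmartCache SimpleEvent LocalCache TinyTask object] + [SecureView SmartCache SimpleEvent LocalCache TinyTask object] + [LocalAgent TinyTask object] + [AsyncGraph SecureView LocalAgent]
  take SecureView:  [SecureView SimpleIndex SmartCache SimpleEvent LocalCache TinyTask object] + [SecureView SmartCache SimpleEvent LocalCache TinyTask object] + [LocalAgent TinyTask object] + [SecureView LocalAgent]
  take SimpleIndex:  [SimpleIndex SmartCache SimpleEvent LocalCache TinyTask object] + [SmartCache SimpleEvent LocalCache TinyTask object] + [LocalAgent TinyTask object] + [LocalAgent]
  take SmartCache:  [SmartCache SimpleEvent LocalCache TinyTask object] + [SmartCache SimpleEvent LocalCache TinyTask object] + [LocalAgent TinyTask object] + [LocalAgent]
  take SimpleEvent:  [SimpleEvent LocalCache TinyTask object] + [SimpleEvent LocalCache TinyTask object] + [LocalAgent TinyTask object] + [LocalAgent]
  take LocalCache:  [LocalCache TinyTask object] + [LocalCache TinyTask object] + [LocalAgent TinyTask object] + [LocalAgent]
  take LocalAgent:  [TinyTask object] + [TinyTask object] + [LocalAgent TinyTask object] + [LocalAgent]
  take TinyTask:  [TinyTask object] + [TinyTask object] + [TinyTask object]
  take object:  [object] + [object] + [object]
MRO: SafePool AsyncGraph SecureView SimpleIndex SmartCache SimpleEvent LocalCache LocalAgent TinyTask object
handle is defined in: LocalAgent, TinyTask. First along the MRO is LocalAgent.

LocalAgent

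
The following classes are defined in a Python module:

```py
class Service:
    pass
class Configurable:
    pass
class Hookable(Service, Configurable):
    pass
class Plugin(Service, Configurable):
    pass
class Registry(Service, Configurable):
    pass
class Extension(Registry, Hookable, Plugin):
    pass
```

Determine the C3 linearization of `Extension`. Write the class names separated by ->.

L[Extension] = Extension + merge(L[Registry], L[Hookable], L[Plugin], [Registry Hookable Plugin])
  take Registry:  [Registry Service Configurable object] + [Hookable Service Configurable object] + [Plugin Service Configurable object] + [Registry Hookable Plugin]
  take Hookable:  [Service Configurable object] + [Hookable Service Configurable object] + [Plugin Service Configurable object] + [Hookable Plugin]
  take Plugin:  [Service Configurable object] + [Service Configurable object] + [Plugin Service Configurable object] + [Plugin]
  take Service:  [Service Configurable object] + [Service Configurable object] + [Service Configurable object]
  take Configurable:  [Configurable object] + [Configurable object] + [Configurable object]
  take object:  [object] + [object] + [object]

Extension -> Registry -> Hookable -> Plugin -> Service -> Configurable -> object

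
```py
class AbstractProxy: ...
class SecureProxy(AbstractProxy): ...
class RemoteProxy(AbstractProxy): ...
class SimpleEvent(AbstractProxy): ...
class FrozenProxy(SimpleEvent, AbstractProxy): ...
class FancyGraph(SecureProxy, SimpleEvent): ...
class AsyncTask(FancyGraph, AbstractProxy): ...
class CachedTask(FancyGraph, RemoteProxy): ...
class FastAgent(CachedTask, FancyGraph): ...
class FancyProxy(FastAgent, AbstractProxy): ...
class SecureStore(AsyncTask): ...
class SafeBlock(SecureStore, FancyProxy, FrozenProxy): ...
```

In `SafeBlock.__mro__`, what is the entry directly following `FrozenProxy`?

L[SafeBlock] = SafeBlock + merge(L[SecureStore], L[FancyProxy], L[FrozenProxy], [SecureStore FancyProxy FrozenProxy])
  take SecureStore:  [SecureStore AsyncTask FancyGraph SecureProxy SimpleEvent AbstractProxy object] + [FancyProxy FastAgent CachedTask FancyGraph SecureProxy SimpleEvent RemoteProxy AbstractProxy object] + [FrozenProxy SimpleEvent AbstractProxy object] + [SecureStore FancyProxy FrozenProxy]
  take AsyncTask:  [AsyncTask FancyGraph SecureProxy SimpleEvent AbstractProxy object] + [FancyProxy FastAgent CachedTask FancyGraph SecureProxy SimpleEvent RemoteProxy AbstractProxy object] + [FrozenProxy SimpleEvent AbstractProxy object] + [FancyProxy FrozenProxy]
  take FancyProxy:  [FancyGraph SecureProxy SimpleEvent AbstractProxy object] + [FancyProxy FastAgent CachedTask FancyGraph SecureProxy SimpleEvent RemoteProxy AbstractProxy object] + [FrozenProxy SimpleEvent AbstractProxy object] + [FancyProxy FrozenProxy]
  take FastAgent:  [FancyGraph SecureProxy SimpleEvent AbstractProxy object] + [FastAgent CachedTask FancyGraph SecureProxy SimpleEvent RemoteProxy AbstractProxy object] + [FrozenProxy SimpleEvent AbstractProxy object] + [FrozenProxy]
  take CachedTask:  [FancyGraph SecureProxy SimpleEvent AbstractProxy object] + [CachedTask FancyGraph SecureProxy SimpleEvent RemoteProxy AbstractProxy object] + [FrozenProxy SimpleEvent AbstractProxy object] + [FrozenProxy]
  take FancyGraph:  [FancyGraph SecureProxy SimpleEvent AbstractProxy object] + [FancyGraph SecureProxy SimpleEvent RemoteProxy AbstractProxy object] + [FrozenProxy SimpleEvent AbstractProxy object] + [FrozenProxy]
  take SecureProxy:  [SecureProxy SimpleEvent AbstractProxy object] + [SecureProxy SimpleEvent RemoteProxy AbstractProxy object] + [FrozenProxy SimpleEvent AbstractProxy object] + [FrozenProxy]
  take FrozenProxy:  [SimpleEvent AbstractProxy object] + [SimpleEvent RemoteProxy AbstractProxy object] + [FrozenProxy SimpleEvent AbstractProxy object] + [FrozenProxy]
  take SimpleEvent:  [SimpleEvent AbstractProxy object] + [SimpleEvent RemoteProxy AbstractProxy object] + [SimpleEvent AbstractProxy object]
  take RemoteProxy:  [AbstractProxy object] + [RemoteProxy AbstractProxy object] + [AbstractProxy object]
  take AbstractProxy:  [AbstractProxy object] + [AbstractProxy object] + [AbstractProxy object]
  take object:  [object] + [object] + [object]
MRO: SafeBlock SecureStore AsyncTask FancyProxy FastAgent CachedTask FancyGraph SecureProxy FrozenProxy SimpleEvent RemoteProxy AbstractProxy object
FrozenProxy is at position 8; next is SimpleEvent.

SimpleEvent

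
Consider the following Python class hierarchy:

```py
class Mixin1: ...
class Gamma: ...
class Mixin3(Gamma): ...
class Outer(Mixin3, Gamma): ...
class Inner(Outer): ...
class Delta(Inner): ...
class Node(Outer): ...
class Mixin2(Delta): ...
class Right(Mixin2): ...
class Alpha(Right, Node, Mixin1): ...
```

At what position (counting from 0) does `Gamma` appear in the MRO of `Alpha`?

8

L[Alpha] = Alpha + merge(L[Right], L[Node], L[Mixin1], [Right Node Mixin1])
  take Right:  [Right Mixin2 Delta Inner Outer Mixin3 Gamma object] + [Node Outer Mixin3 Gamma object] + [Mixin1 object] + [Right Node Mixin1]
  take Mixin2:  [Mixin2 Delta Inner Outer Mixin3 Gamma object] + [Node Outer Mixin3 Gamma object] + [Mixin1 object] + [Node Mixin1]
  take Delta:  [Delta Inner Outer Mixin3 Gamma object] + [Node Outer Mixin3 Gamma object] + [Mixin1 object] + [Node Mixin1]
  take Inner:  [Inner Outer Mixin3 Gamma object] + [Node Outer Mixin3 Gamma object] + [Mixin1 object] + [Node Mixin1]
  take Node:  [Outer Mixin3 Gamma object] + [Node Outer Mixin3 Gamma object] + [Mixin1 object] + [Node Mixin1]
  take Outer:  [Outer Mixin3 Gamma object] + [Outer Mixin3 Gamma object] + [Mixin1 object] + [Mixin1]
  take Mixin3:  [Mixin3 Gamma object] + [Mixin3 Gamma object] + [Mixin1 object] + [Mixin1]
  take Gamma:  [Gamma object] + [Gamma object] + [Mixin1 object] + [Mixin1]
  take Mixin1:  [object] + [object] + [Mixin1 object] + [Mixin1]
  take object:  [object] + [object] + [object]
MRO: Alpha Right Mixin2 Delta Inner Node Outer Mixin3 Gamma Mixin1 object
Gamma sits at index 8.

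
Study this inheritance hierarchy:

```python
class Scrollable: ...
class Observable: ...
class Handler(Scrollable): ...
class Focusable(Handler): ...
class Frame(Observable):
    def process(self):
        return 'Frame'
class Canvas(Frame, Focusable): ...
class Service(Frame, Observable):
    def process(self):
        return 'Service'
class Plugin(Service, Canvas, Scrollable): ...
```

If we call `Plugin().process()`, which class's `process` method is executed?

Service

L[Plugin] = Plugin + merge(L[Service], L[Canvas], L[Scrollable], [Service Canvas Scrollable])
  take Service:  [Service Frame Observable object] + [Canvas Frame Observable Focusable Handler Scrollable object] + [Scrollable object] + [Service Canvas Scrollable]
  take Canvas:  [Frame Observable object] + [Canvas Frame Observable Focusable Handler Scrollable object] + [Scrollable object] + [Canvas Scrollable]
  take Frame:  [Frame Observable object] + [Frame Observable Focusable Handler Scrollable object] + [Scrollable object] + [Scrollable]
  take Observable:  [Observable object] + [Observable Focusable Handler Scrollable object] + [Scrollable object] + [Scrollable]
  take Focusable:  [object] + [Focusable Handler Scrollable object] + [Scrollable object] + [Scrollable]
  take Handler:  [object] + [Handler Scrollable object] + [Scrollable object] + [Scrollable]
  take Scrollable:  [object] + [Scrollable object] + [Scrollable object] + [Scrollable]
  take object:  [object] + [object] + [object]
MRO: Plugin Service Canvas Frame Observable Focusable Handler Scrollable object
process is defined in: Frame, Service. First along the MRO is Service.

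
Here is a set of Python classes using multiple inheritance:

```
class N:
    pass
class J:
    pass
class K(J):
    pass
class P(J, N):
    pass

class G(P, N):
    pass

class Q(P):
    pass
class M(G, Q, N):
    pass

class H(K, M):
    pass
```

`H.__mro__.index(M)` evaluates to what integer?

L[H] = H + merge(L[K], L[M], [K M])
  take K:  [K J object] + [M G Q P J N object] + [K M]
  take M:  [J object] + [M G Q P J N object] + [M]
  take G:  [J object] + [G Q P J N object]
  take Q:  [J object] + [Q P J N object]
  take P:  [J object] + [P J N object]
  take J:  [J object] + [J N object]
  take N:  [object] + [N object]
  take object:  [object] + [object]
MRO: H K M G Q P J N object
M sits at index 2.

2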